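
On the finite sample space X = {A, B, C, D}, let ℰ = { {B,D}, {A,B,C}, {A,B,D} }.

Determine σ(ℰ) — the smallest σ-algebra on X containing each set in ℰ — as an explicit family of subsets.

Start: ℰ ∪ {∅, X} = { {}, {B,D}, {A,B,C}, {A,B,D}, X }.
Step 1 adds 3:
  {C}  = {A,B,D}ᶜ
  {D}  = {A,B,C}ᶜ
  {A,C}  = {B,D}ᶜ
  |family| = 8
Step 2. New:
  {C,D}  = {D} ∪ {C}
  {A,C,D}  = {D} ∪ {A,C}
  {B,C,D}  = {C} ∪ {B,D}
  |family| = 11
Step 3 adds 3:
  {A}  = {B,C,D}ᶜ
  {B}  = {A,C,D}ᶜ
  {A,B}  = {C,D}ᶜ
  |family| = 14
Step 4: 2 new —
  {A,D}  = {D} ∪ {A}
  {B,C}  = {C} ∪ {B}
  |family| = 16
Step 5: already closed under ᶜ and ∪.

σ(ℰ) = { {}, {A}, {B}, {C}, {D}, {A,B}, {A,C}, {A,D}, {B,C}, {B,D}, {C,D}, {A,B,C}, {A,B,D}, {A,C,D}, {B,C,D}, X }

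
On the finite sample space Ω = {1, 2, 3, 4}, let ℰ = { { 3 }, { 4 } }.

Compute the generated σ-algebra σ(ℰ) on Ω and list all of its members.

Seed the family with ℰ together with ∅ and Ω: { ∅, { 3 }, { 4 }, Ω }.
Round 1: +3 →
  { 3, 4 }  = { 3 } ∪ { 4 }
  { 1, 2, 3 }  = ᶜ of { 4 }
  { 1, 2, 4 }  = ᶜ of { 3 }
  — 7 sets.
Round 2 adds 1:
  { 1, 2 }  = ᶜ of { 3, 4 }
  — 8 sets.
Round 3: already closed under ᶜ and ∪.

Therefore σ(ℰ) = { ∅, { 3 }, { 4 }, { 1, 2 }, { 3, 4 }, { 1, 2, 3 }, { 1, 2, 4 }, Ω } (|σ(ℰ)| = 8).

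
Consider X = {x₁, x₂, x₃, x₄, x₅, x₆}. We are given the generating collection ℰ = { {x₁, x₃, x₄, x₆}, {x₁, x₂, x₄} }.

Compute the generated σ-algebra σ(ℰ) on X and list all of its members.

Begin from { {}, {x₁, x₂, x₄}, {x₁, x₃, x₄, x₆}, X } (that is, ℰ plus ∅ and X).
Step 1 (3 new):
  {x₂, x₅}  = {x₁, x₃, x₄, x₆}ᶜ
  {x₃, x₅, x₆}  = {x₁, x₂, x₄}ᶜ
  {x₁, x₂, x₃, x₄, x₆}  = {x₁, x₂, x₄} ∪ {x₁, x₃, x₄, x₆}
  — 7 sets.
Step 2 adds 4:
  {x₅}  = {x₁, x₂, x₃, x₄, x₆}ᶜ
  {x₁, x₂, x₄, x₅}  = {x₂, x₅} ∪ {x₁, x₂, x₄}
  {x₂, x₃, x₅, x₆}  = {x₂, x₅} ∪ {x₃, x₅, x₆}
  {x₁, x₃, x₄, x₅, x₆}  = {x₃, x₅, x₆} ∪ {x₁, x₃, x₄, x₆}
  — 11 sets.
Step 3 (3 new):
  {x₂}  = {x₁, x₃, x₄, x₅, x₆}ᶜ
  {x₁, x₄}  = {x₂, x₃, x₅, x₆}ᶜ
  {x₃, x₆}  = {x₁, x₂, x₄, x₅}ᶜ
  — 14 sets.
Step 4 (2 new):
  {x₁, x₄, x₅}  = {x₁, x₄} ∪ {x₅}
  {x₂, x₃, x₆}  = {x₃, x₆} ∪ {x₂}
  — 16 sets.
Step 5: closed — nothing new.

Hence σ(ℰ) has 16 members: { {}, {x₂}, {x₅}, {x₁, x₄}, {x₂, x₅}, {x₃, x₆}, {x₁, x₂, x₄}, {x₁, x₄, x₅}, {x₂, x₃, x₆}, {x₃, x₅, x₆}, {x₁, x₂, x₄, x₅}, {x₁, x₃, x₄, x₆}, {x₂, x₃, x₅, x₆}, {x₁, x₂, x₃, x₄, x₆}, {x₁, x₃, x₄, x₅, x₆}, X }.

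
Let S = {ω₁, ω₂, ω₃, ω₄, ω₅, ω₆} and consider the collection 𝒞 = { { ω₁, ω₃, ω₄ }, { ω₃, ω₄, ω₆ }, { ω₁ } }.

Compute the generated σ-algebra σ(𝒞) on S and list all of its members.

|σ(𝒞)| = 16.  σ(𝒞) = { {  }, { ω₁ }, { ω₆ }, { ω₁, ω₆ }, { ω₂, ω₅ }, { ω₃, ω₄ }, { ω₁, ω₂, ω₅ }, { ω₁, ω₃, ω₄ }, { ω₂, ω₅, ω₆ }, { ω₃, ω₄, ω₆ }, { ω₁, ω₂, ω₅, ω₆ }, { ω₁, ω₃, ω₄, ω₆ }, { ω₂, ω₃, ω₄, ω₅ }, { ω₁, ω₂, ω₃, ω₄, ω₅ }, { ω₂, ω₃, ω₄, ω₅, ω₆ }, S }

Check:
Initial family (5 sets): { {  }, { ω₁ }, { ω₁, ω₃, ω₄ }, { ω₃, ω₄, ω₆ }, S }.
Round 1 (4 new):
  { ω₁, ω₂, ω₅ }  = ᶜ of { ω₃, ω₄, ω₆ }
  { ω₂, ω₅, ω₆ }  = ᶜ of { ω₁, ω₃, ω₄ }
  { ω₁, ω₃, ω₄, ω₆ }  = { ω₁, ω₃, ω₄ } ∪ { ω₃, ω₄, ω₆ }
  { ω₂, ω₃, ω₄, ω₅, ω₆ }  = ᶜ of { ω₁ }
  (now 9)
Round 2: +3 →
  { ω₂, ω₅ }  = ᶜ of { ω₁, ω₃, ω₄, ω₆ }
  { ω₁, ω₂, ω₅, ω₆ }  = { ω₂, ω₅, ω₆ } ∪ { ω₁, ω₂, ω₅ }
  { ω₁, ω₂, ω₃, ω₄, ω₅ }  = { ω₁, ω₂, ω₅ } ∪ { ω₁, ω₃, ω₄ }
  (now 12)
Round 3: 2 new —
  { ω₆ }  = ᶜ of { ω₁, ω₂, ω₃, ω₄, ω₅ }
  { ω₃, ω₄ }  = ᶜ of { ω₁, ω₂, ω₅, ω₆ }
  (now 14)
Round 4: +2 →
  { ω₁, ω₆ }  = { ω₆ } ∪ { ω₁ }
  { ω₂, ω₃, ω₄, ω₅ }  = { ω₂, ω₅ } ∪ { ω₃, ω₄ }
  (now 16)
After Round 5 the family is unchanged; done.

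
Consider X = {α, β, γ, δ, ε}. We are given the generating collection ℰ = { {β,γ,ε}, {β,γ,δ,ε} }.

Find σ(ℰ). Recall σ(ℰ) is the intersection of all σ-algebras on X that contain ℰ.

Begin from { {}, {β,γ,ε}, {β,γ,δ,ε}, X } (that is, ℰ plus ∅ and X).
Step 1 adds 2:
  {α}  = ᶜ of {β,γ,δ,ε}
  {α,δ}  = ᶜ of {β,γ,ε}
Step 2 (1 new):
  {α,β,γ,ε}  = {β,γ,ε} ∪ {α}
Step 3. New:
  {δ}  = ᶜ of {α,β,γ,ε}
After Step 4 the family is unchanged; done.

Hence σ(ℰ) has 8 members: { {}, {α}, {δ}, {α,δ}, {β,γ,ε}, {α,β,γ,ε}, {β,γ,δ,ε}, X }.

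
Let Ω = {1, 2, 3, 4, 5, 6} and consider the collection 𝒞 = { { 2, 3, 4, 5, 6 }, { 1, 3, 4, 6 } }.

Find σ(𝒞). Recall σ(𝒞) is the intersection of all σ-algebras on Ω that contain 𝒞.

Initial family (4 sets): { ∅, { 1, 3, 4, 6 }, { 2, 3, 4, 5, 6 }, Ω }.
Pass 1: +2 →
  { 1 }  = { 2, 3, 4, 5, 6 }ᶜ
  { 2, 5 }  = { 1, 3, 4, 6 }ᶜ
Pass 2. New:
  { 1, 2, 5 }  = { 2, 5 } ∪ { 1 }
Pass 3 (1 new):
  { 3, 4, 6 }  = { 1, 2, 5 }ᶜ
Pass 4: closed — nothing new.

|σ(𝒞)| = 8.  σ(𝒞) = { ∅, { 1 }, { 2, 5 }, { 1, 2, 5 }, { 3, 4, 6 }, { 1, 3, 4, 6 }, { 2, 3, 4, 5, 6 }, Ω }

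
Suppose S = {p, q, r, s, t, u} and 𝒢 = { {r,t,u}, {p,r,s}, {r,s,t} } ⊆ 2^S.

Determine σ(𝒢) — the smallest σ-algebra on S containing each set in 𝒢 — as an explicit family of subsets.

Answer: σ(𝒢) = { ∅, {p}, {q}, {r}, {s}, {t}, {u}, {p,q}, {p,r}, {p,s}, {p,t}, {p,u}, {q,r}, {q,s}, {q,t}, {q,u}, {r,s}, {r,t}, {r,u}, {s,t}, {s,u}, {t,u}, {p,q,r}, {p,q,s}, {p,q,t}, {p,q,u}, {p,r,s}, {p,r,t}, {p,r,u}, {p,s,t}, {p,s,u}, {p,t,u}, {q,r,s}, {q,r,t}, {q,r,u}, {q,s,t}, {q,s,u}, {q,t,u}, {r,s,t}, {r,s,u}, {r,t,u}, {s,t,u}, {p,q,r,s}, {p,q,r,t}, {p,q,r,u}, {p,q,s,t}, {p,q,s,u}, {p,q,t,u}, {p,r,s,t}, {p,r,s,u}, {p,r,t,u}, {p,s,t,u}, {q,r,s,t}, {q,r,s,u}, {q,r,t,u}, {q,s,t,u}, {r,s,t,u}, {p,q,r,s,t}, {p,q,r,s,u}, {p,q,r,t,u}, {p,q,s,t,u}, {p,r,s,t,u}, {q,r,s,t,u}, S }

Working:
Start: 𝒢 ∪ {∅, S} = { ∅, {p,r,s}, {r,s,t}, {r,t,u}, S }.
Step 1. New:
  {p,q,s}  = {r,t,u}ᶜ
  {p,q,u}  = {r,s,t}ᶜ
  {q,t,u}  = {p,r,s}ᶜ
  {p,r,s,t}  = {r,s,t} ∪ {p,r,s}
  {r,s,t,u}  = {r,s,t} ∪ {r,t,u}
  {p,r,s,t,u}  = {p,r,s} ∪ {r,t,u}
  (now 11)
Step 2 (12 new):
  {q}  = {p,r,s,t,u}ᶜ
  {p,q}  = {r,s,t,u}ᶜ
  {q,u}  = {p,r,s,t}ᶜ
  {p,q,r,s}  = {p,q,s} ∪ {p,r,s}
  {p,q,s,u}  = {p,q,s} ∪ {p,q,u}
  {p,q,t,u}  = {q,t,u} ∪ {p,q,u}
  {q,r,t,u}  = {q,t,u} ∪ {r,t,u}
  {p,q,r,s,t}  = {r,s,t} ∪ {p,q,s}
  {p,q,r,s,u}  = {p,r,s} ∪ {p,q,u}
  {p,q,r,t,u}  = {r,t,u} ∪ {p,q,u}
  {p,q,s,t,u}  = {q,t,u} ∪ {p,q,s}
  {q,r,s,t,u}  = {r,s,t} ∪ {q,t,u}
  (now 23)
Step 3 adds 10:
  {p}  = {q,r,s,t,u}ᶜ
  {r}  = {p,q,s,t,u}ᶜ
  {s}  = {p,q,r,t,u}ᶜ
  {t}  = {p,q,r,s,u}ᶜ
  {u}  = {p,q,r,s,t}ᶜ
  {p,s}  = {q,r,t,u}ᶜ
  {r,s}  = {p,q,t,u}ᶜ
  {r,t}  = {p,q,s,u}ᶜ
  {t,u}  = {p,q,r,s}ᶜ
  {q,r,s,t}  = {r,s,t} ∪ {q}
  (now 33)
Step 4. New:
  {p,r}  = {p} ∪ {r}
  {p,t}  = {p} ∪ {t}
  {p,u}  = {q,r,s,t}ᶜ
  {q,r}  = {q} ∪ {r}
  {q,s}  = {q} ∪ {s}
  {q,t}  = {q} ∪ {t}
  {r,u}  = {u} ∪ {r}
  {s,t}  = {t} ∪ {s}
  {s,u}  = {u} ∪ {s}
  {p,q,r}  = {p,q} ∪ {r}
  {p,q,t}  = {p,q} ∪ {t}
  {p,r,t}  = {p} ∪ {r,t}
  {p,s,t}  = {t} ∪ {p,s}
  {p,s,u}  = {u} ∪ {p,s}
  {p,t,u}  = {t,u} ∪ {p}
  {q,r,s}  = {r,s} ∪ {q}
  {q,r,t}  = {q} ∪ {r,t}
  {q,r,u}  = {q,u} ∪ {r}
  {q,s,u}  = {q,u} ∪ {s}
  {r,s,u}  = {r,s} ∪ {u}
  {s,t,u}  = {t,u} ∪ {s}
  {p,q,r,t}  = {p,q} ∪ {r,t}
  {p,q,r,u}  = {r} ∪ {p,q,u}
  {p,q,s,t}  = {p,q,s} ∪ {t}
  {p,r,s,u}  = {u} ∪ {p,r,s}
  {p,r,t,u}  = {p} ∪ {r,t,u}
  {p,s,t,u}  = {t,u} ∪ {p,s}
  {q,r,s,u}  = {r,s} ∪ {q,u}
  {q,s,t,u}  = {q,t,u} ∪ {s}
  (now 62)
Step 5 (2 new):
  {p,r,u}  = {p,u} ∪ {p,r}
  {q,s,t}  = {q,t} ∪ {s,t}
  (now 64)
After Step 6 the family is unchanged; done.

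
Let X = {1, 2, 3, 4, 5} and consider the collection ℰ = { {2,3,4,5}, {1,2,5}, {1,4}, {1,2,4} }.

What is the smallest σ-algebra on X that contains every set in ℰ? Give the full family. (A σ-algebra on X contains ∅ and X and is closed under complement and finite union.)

Seed the family with ℰ together with ∅ and X: { ∅, {1,4}, {1,2,4}, {1,2,5}, {2,3,4,5}, X }.
Pass 1: 5 new —
  {1}  = {2,3,4,5}ᶜ
  {3,4}  = {1,2,5}ᶜ
  {3,5}  = {1,2,4}ᶜ
  {2,3,5}  = {1,4}ᶜ
  {1,2,4,5}  = {1,2,5} ∪ {1,4}
  [11 total]
Pass 2 (7 new):
  {3}  = {1,2,4,5}ᶜ
  {1,3,4}  = {3,4} ∪ {1,4}
  {1,3,5}  = {3,5} ∪ {1}
  {3,4,5}  = {3,4} ∪ {3,5}
  {1,2,3,4}  = {3,4} ∪ {1,2,4}
  {1,2,3,5}  = {1,2,5} ∪ {2,3,5}
  {1,3,4,5}  = {1,4} ∪ {3,5}
  [18 total]
Pass 3: +7 →
  {2}  = {1,3,4,5}ᶜ
  {4}  = {1,2,3,5}ᶜ
  {5}  = {1,2,3,4}ᶜ
  {1,2}  = {3,4,5}ᶜ
  {1,3}  = {3} ∪ {1}
  {2,4}  = {1,3,5}ᶜ
  {2,5}  = {1,3,4}ᶜ
  [25 total]
Pass 4. New:
  {1,5}  = {5} ∪ {1}
  {2,3}  = {2} ∪ {3}
  {4,5}  = {5} ∪ {4}
  {1,2,3}  = {1,2} ∪ {3}
  {1,4,5}  = {5} ∪ {1,4}
  {2,3,4}  = {3,4} ∪ {2}
  {2,4,5}  = {1,3}ᶜ
  [32 total]
Pass 5: closed — nothing new.

Hence σ(ℰ) has 32 members: { ∅, {1}, {2}, {3}, {4}, {5}, {1,2}, {1,3}, {1,4}, {1,5}, {2,3}, {2,4}, {2,5}, {3,4}, {3,5}, {4,5}, {1,2,3}, {1,2,4}, {1,2,5}, {1,3,4}, {1,3,5}, {1,4,5}, {2,3,4}, {2,3,5}, {2,4,5}, {3,4,5}, {1,2,3,4}, {1,2,3,5}, {1,2,4,5}, {1,3,4,5}, {2,3,4,5}, X }.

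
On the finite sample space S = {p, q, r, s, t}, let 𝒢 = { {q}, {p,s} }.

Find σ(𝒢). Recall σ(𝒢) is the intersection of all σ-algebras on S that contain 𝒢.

Seed the family with 𝒢 together with ∅ and S: { {}, {q}, {p,s}, S }.
Iteration 1 adds 3:
  {p,q,s}  = {q} ∪ {p,s}
  {q,r,t}  = {p,s}ᶜ
  {p,r,s,t}  = {q}ᶜ
  [7 total]
Iteration 2 (1 new):
  {r,t}  = {p,q,s}ᶜ
  [8 total]
Iteration 3: already closed under ᶜ and ∪.

|σ(𝒢)| = 8.  σ(𝒢) = { {}, {q}, {p,s}, {r,t}, {p,q,s}, {q,r,t}, {p,r,s,t}, S }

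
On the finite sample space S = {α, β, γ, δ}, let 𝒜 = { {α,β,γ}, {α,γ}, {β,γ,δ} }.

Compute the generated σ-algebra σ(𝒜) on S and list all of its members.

σ(𝒜) = { {}, {α}, {β}, {γ}, {δ}, {α,β}, {α,γ}, {α,δ}, {β,γ}, {β,δ}, {γ,δ}, {α,β,γ}, {α,β,δ}, {α,γ,δ}, {β,γ,δ}, S }

Derivation:
Take S₀ = 𝒜 ∪ {∅, S} = { {}, {α,γ}, {α,β,γ}, {β,γ,δ}, S }.
Iteration 1. New:
  {α}  = ᶜ of {β,γ,δ}
  {δ}  = ᶜ of {α,β,γ}
  {β,δ}  = ᶜ of {α,γ}
  (now 8)
Iteration 2 adds 3:
  {α,δ}  = {δ} ∪ {α}
  {α,β,δ}  = {β,δ} ∪ {α}
  {α,γ,δ}  = {δ} ∪ {α,γ}
  (now 11)
Iteration 3. New:
  {β}  = ᶜ of {α,γ,δ}
  {γ}  = ᶜ of {α,β,δ}
  {β,γ}  = ᶜ of {α,δ}
  (now 14)
Iteration 4: +2 →
  {α,β}  = {β} ∪ {α}
  {γ,δ}  = {γ} ∪ {δ}
  (now 16)
Iteration 5 adds nothing — fixpoint reached.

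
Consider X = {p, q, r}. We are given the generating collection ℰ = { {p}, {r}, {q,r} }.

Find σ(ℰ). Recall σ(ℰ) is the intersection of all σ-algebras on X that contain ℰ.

Initial family (5 sets): { {}, {p}, {r}, {q,r}, X }.
Pass 1: +2 →
  {p,q}  = complement {r}
  {p,r}  = {r} ∪ {p}
  — 7 sets.
Pass 2 (1 new):
  {q}  = complement {p,r}
  — 8 sets.
Pass 3 adds nothing — fixpoint reached.

Therefore σ(ℰ) = { {}, {p}, {q}, {r}, {p,q}, {p,r}, {q,r}, X } (|σ(ℰ)| = 8).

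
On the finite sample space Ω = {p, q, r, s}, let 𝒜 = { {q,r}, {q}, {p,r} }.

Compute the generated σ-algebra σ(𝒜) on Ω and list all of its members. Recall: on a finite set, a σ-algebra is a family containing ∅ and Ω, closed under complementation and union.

Answer: σ(𝒜) = { {}, {p}, {q}, {r}, {s}, {p,q}, {p,r}, {p,s}, {q,r}, {q,s}, {r,s}, {p,q,r}, {p,q,s}, {p,r,s}, {q,r,s}, Ω }

Trace:
Take S₀ = 𝒜 ∪ {∅, Ω} = { {}, {q}, {p,r}, {q,r}, Ω }.
Iteration 1: +4 →
  {p,s}  = complement {q,r}
  {q,s}  = complement {p,r}
  {p,q,r}  = {q,r} ∪ {p,r}
  {p,r,s}  = complement {q}
  |family| = 9
Iteration 2: 3 new —
  {s}  = complement {p,q,r}
  {p,q,s}  = {q} ∪ {p,s}
  {q,r,s}  = {q,r} ∪ {q,s}
  |family| = 12
Iteration 3. New:
  {p}  = complement {q,r,s}
  {r}  = complement {p,q,s}
  |family| = 14
Iteration 4 adds 2:
  {p,q}  = {q} ∪ {p}
  {r,s}  = {r} ∪ {s}
  |family| = 16
Iteration 5 adds nothing — fixpoint reached.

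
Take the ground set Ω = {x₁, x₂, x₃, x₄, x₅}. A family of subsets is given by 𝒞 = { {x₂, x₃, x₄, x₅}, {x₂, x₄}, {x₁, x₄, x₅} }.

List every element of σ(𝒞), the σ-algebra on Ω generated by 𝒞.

|σ(𝒞)| = 32.  σ(𝒞) = { ∅, {x₁}, {x₂}, {x₃}, {x₄}, {x₅}, {x₁, x₂}, {x₁, x₃}, {x₁, x₄}, {x₁, x₅}, {x₂, x₃}, {x₂, x₄}, {x₂, x₅}, {x₃, x₄}, {x₃, x₅}, {x₄, x₅}, {x₁, x₂, x₃}, {x₁, x₂, x₄}, {x₁, x₂, x₅}, {x₁, x₃, x₄}, {x₁, x₃, x₅}, {x₁, x₄, x₅}, {x₂, x₃, x₄}, {x₂, x₃, x₅}, {x₂, x₄, x₅}, {x₃, x₄, x₅}, {x₁, x₂, x₃, x₄}, {x₁, x₂, x₃, x₅}, {x₁, x₂, x₄, x₅}, {x₁, x₃, x₄, x₅}, {x₂, x₃, x₄, x₅}, Ω }

Derivation:
Seed the family with 𝒞 together with ∅ and Ω: { ∅, {x₂, x₄}, {x₁, x₄, x₅}, {x₂, x₃, x₄, x₅}, Ω }.
Pass 1 (4 new):
  {x₁}  = complement {x₂, x₃, x₄, x₅}
  {x₂, x₃}  = complement {x₁, x₄, x₅}
  {x₁, x₃, x₅}  = complement {x₂, x₄}
  {x₁, x₂, x₄, x₅}  = {x₁, x₄, x₅} ∪ {x₂, x₄}
  [9 total]
Pass 2: 6 new —
  {x₃}  = complement {x₁, x₂, x₄, x₅}
  {x₁, x₂, x₃}  = {x₂, x₃} ∪ {x₁}
  {x₁, x₂, x₄}  = {x₂, x₄} ∪ {x₁}
  {x₂, x₃, x₄}  = {x₂, x₃} ∪ {x₂, x₄}
  {x₁, x₂, x₃, x₅}  = {x₁, x₃, x₅} ∪ {x₂, x₃}
  {x₁, x₃, x₄, x₅}  = {x₁, x₄, x₅} ∪ {x₁, x₃, x₅}
  [15 total]
Pass 3 (7 new):
  {x₂}  = complement {x₁, x₃, x₄, x₅}
  {x₄}  = complement {x₁, x₂, x₃, x₅}
  {x₁, x₃}  = {x₃} ∪ {x₁}
  {x₁, x₅}  = complement {x₂, x₃, x₄}
  {x₃, x₅}  = complement {x₁, x₂, x₄}
  {x₄, x₅}  = complement {x₁, x₂, x₃}
  {x₁, x₂, x₃, x₄}  = {x₃} ∪ {x₁, x₂, x₄}
  [22 total]
Pass 4: 9 new —
  {x₅}  = complement {x₁, x₂, x₃, x₄}
  {x₁, x₂}  = {x₂} ∪ {x₁}
  {x₁, x₄}  = {x₄} ∪ {x₁}
  {x₃, x₄}  = {x₃} ∪ {x₄}
  {x₁, x₂, x₅}  = {x₂} ∪ {x₁, x₅}
  {x₁, x₃, x₄}  = {x₁, x₃} ∪ {x₄}
  {x₂, x₃, x₅}  = {x₂} ∪ {x₃, x₅}
  {x₂, x₄, x₅}  = complement {x₁, x₃}
  {x₃, x₄, x₅}  = {x₄, x₅} ∪ {x₃, x₅}
  [31 total]
Pass 5. New:
  {x₂, x₅}  = complement {x₁, x₃, x₄}
  [32 total]
After Pass 6 the family is unchanged; done.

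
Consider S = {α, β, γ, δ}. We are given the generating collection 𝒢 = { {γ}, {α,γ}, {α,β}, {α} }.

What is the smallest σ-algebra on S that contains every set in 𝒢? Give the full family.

Begin from { {}, {α}, {γ}, {α,β}, {α,γ}, S } (that is, 𝒢 plus ∅ and S).
Pass 1: 5 new —
  {β,δ}  = ᶜ of {α,γ}
  {γ,δ}  = ᶜ of {α,β}
  {α,β,γ}  = {γ} ∪ {α,β}
  {α,β,δ}  = ᶜ of {γ}
  {β,γ,δ}  = ᶜ of {α}
  |family| = 11
Pass 2 (2 new):
  {δ}  = ᶜ of {α,β,γ}
  {α,γ,δ}  = {γ,δ} ∪ {α,γ}
  |family| = 13
Pass 3: +2 →
  {β}  = ᶜ of {α,γ,δ}
  {α,δ}  = {δ} ∪ {α}
  |family| = 15
Pass 4: +1 →
  {β,γ}  = ᶜ of {α,δ}
  |family| = 16
After Pass 5 the family is unchanged; done.

Hence σ(𝒢) has 16 members: { {}, {α}, {β}, {γ}, {δ}, {α,β}, {α,γ}, {α,δ}, {β,γ}, {β,δ}, {γ,δ}, {α,β,γ}, {α,β,δ}, {α,γ,δ}, {β,γ,δ}, S }.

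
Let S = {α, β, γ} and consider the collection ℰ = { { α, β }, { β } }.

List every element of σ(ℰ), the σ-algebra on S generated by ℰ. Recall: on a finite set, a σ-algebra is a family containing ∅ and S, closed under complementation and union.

σ(ℰ) (8 sets): { {}, { α }, { β }, { γ }, { α, β }, { α, γ }, { β, γ }, S }

Check:
Seed the family with ℰ together with ∅ and S: { {}, { β }, { α, β }, S }.
Iteration 1. New:
  { γ }  = ᶜ of { α, β }
  { α, γ }  = ᶜ of { β }
Iteration 2: +1 →
  { β, γ }  = { γ } ∪ { β }
Iteration 3 (1 new):
  { α }  = ᶜ of { β, γ }
Iteration 4: no new sets; the family is a σ-algebra.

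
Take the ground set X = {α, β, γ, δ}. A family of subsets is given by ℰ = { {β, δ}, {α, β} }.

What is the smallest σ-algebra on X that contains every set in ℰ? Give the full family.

Initial family (4 sets): { {}, {α, β}, {β, δ}, X }.
Iteration 1: 3 new —
  {α, γ}  = {β, δ}ᶜ
  {γ, δ}  = {α, β}ᶜ
  {α, β, δ}  = {α, β} ∪ {β, δ}
  |family| = 7
Iteration 2 adds 4:
  {γ}  = {α, β, δ}ᶜ
  {α, β, γ}  = {α, β} ∪ {α, γ}
  {α, γ, δ}  = {γ, δ} ∪ {α, γ}
  {β, γ, δ}  = {γ, δ} ∪ {β, δ}
  |family| = 11
Iteration 3: +3 →
  {α}  = {β, γ, δ}ᶜ
  {β}  = {α, γ, δ}ᶜ
  {δ}  = {α, β, γ}ᶜ
  |family| = 14
Iteration 4: +2 →
  {α, δ}  = {δ} ∪ {α}
  {β, γ}  = {γ} ∪ {β}
  |family| = 16
Iteration 5: closed — nothing new.

|σ(ℰ)| = 16.  σ(ℰ) = { {}, {α}, {β}, {γ}, {δ}, {α, β}, {α, γ}, {α, δ}, {β, γ}, {β, δ}, {γ, δ}, {α, β, γ}, {α, β, δ}, {α, γ, δ}, {β, γ, δ}, X }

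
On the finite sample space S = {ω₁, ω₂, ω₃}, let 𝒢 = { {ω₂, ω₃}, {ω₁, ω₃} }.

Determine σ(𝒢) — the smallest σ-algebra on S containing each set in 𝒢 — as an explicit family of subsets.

Answer: σ(𝒢) = { ∅, {ω₁}, {ω₂}, {ω₃}, {ω₁, ω₂}, {ω₁, ω₃}, {ω₂, ω₃}, S }

Check:
Seed the family with 𝒢 together with ∅ and S: { ∅, {ω₁, ω₃}, {ω₂, ω₃}, S }.
Pass 1. New:
  {ω₁}  = ᶜ of {ω₂, ω₃}
  {ω₂}  = ᶜ of {ω₁, ω₃}
  (now 6)
Pass 2 (1 new):
  {ω₁, ω₂}  = {ω₂} ∪ {ω₁}
  (now 7)
Pass 3 adds 1:
  {ω₃}  = ᶜ of {ω₁, ω₂}
  (now 8)
Pass 4: already closed under ᶜ and ∪.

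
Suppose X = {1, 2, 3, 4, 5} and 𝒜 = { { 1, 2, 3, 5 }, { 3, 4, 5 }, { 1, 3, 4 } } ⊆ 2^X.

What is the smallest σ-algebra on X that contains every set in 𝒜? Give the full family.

σ(𝒜) = { {  }, { 1 }, { 2 }, { 3 }, { 4 }, { 5 }, { 1, 2 }, { 1, 3 }, { 1, 4 }, { 1, 5 }, { 2, 3 }, { 2, 4 }, { 2, 5 }, { 3, 4 }, { 3, 5 }, { 4, 5 }, { 1, 2, 3 }, { 1, 2, 4 }, { 1, 2, 5 }, { 1, 3, 4 }, { 1, 3, 5 }, { 1, 4, 5 }, { 2, 3, 4 }, { 2, 3, 5 }, { 2, 4, 5 }, { 3, 4, 5 }, { 1, 2, 3, 4 }, { 1, 2, 3, 5 }, { 1, 2, 4, 5 }, { 1, 3, 4, 5 }, { 2, 3, 4, 5 }, X }

Check:
Take S₀ = 𝒜 ∪ {∅, X} = { {  }, { 1, 3, 4 }, { 3, 4, 5 }, { 1, 2, 3, 5 }, X }.
Step 1: 4 new —
  { 4 }  = complement { 1, 2, 3, 5 }
  { 1, 2 }  = complement { 3, 4, 5 }
  { 2, 5 }  = complement { 1, 3, 4 }
  { 1, 3, 4, 5 }  = { 3, 4, 5 } ∪ { 1, 3, 4 }
  [9 total]
Step 2 adds 6:
  { 2 }  = complement { 1, 3, 4, 5 }
  { 1, 2, 4 }  = { 1, 2 } ∪ { 4 }
  { 1, 2, 5 }  = { 2, 5 } ∪ { 1, 2 }
  { 2, 4, 5 }  = { 2, 5 } ∪ { 4 }
  { 1, 2, 3, 4 }  = { 1, 2 } ∪ { 1, 3, 4 }
  { 2, 3, 4, 5 }  = { 2, 5 } ∪ { 3, 4, 5 }
  [15 total]
Step 3 adds 7:
  { 1 }  = complement { 2, 3, 4, 5 }
  { 5 }  = complement { 1, 2, 3, 4 }
  { 1, 3 }  = complement { 2, 4, 5 }
  { 2, 4 }  = { 4 } ∪ { 2 }
  { 3, 4 }  = complement { 1, 2, 5 }
  { 3, 5 }  = complement { 1, 2, 4 }
  { 1, 2, 4, 5 }  = { 2, 5 } ∪ { 1, 2, 4 }
  [22 total]
Step 4 (8 new):
  { 3 }  = complement { 1, 2, 4, 5 }
  { 1, 4 }  = { 4 } ∪ { 1 }
  { 1, 5 }  = { 5 } ∪ { 1 }
  { 4, 5 }  = { 5 } ∪ { 4 }
  { 1, 2, 3 }  = { 2 } ∪ { 1, 3 }
  { 1, 3, 5 }  = complement { 2, 4 }
  { 2, 3, 4 }  = { 3, 4 } ∪ { 2 }
  { 2, 3, 5 }  = { 2, 5 } ∪ { 3, 5 }
  [30 total]
Step 5 adds 2:
  { 2, 3 }  = { 2 } ∪ { 3 }
  { 1, 4, 5 }  = { 5 } ∪ { 1, 4 }
  [32 total]
After Step 6 the family is unchanged; done.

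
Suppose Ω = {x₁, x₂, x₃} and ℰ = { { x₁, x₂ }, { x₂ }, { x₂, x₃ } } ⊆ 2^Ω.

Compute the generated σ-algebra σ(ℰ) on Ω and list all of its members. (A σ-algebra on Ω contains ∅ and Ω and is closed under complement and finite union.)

Take S₀ = ℰ ∪ {∅, Ω} = { {}, { x₂ }, { x₁, x₂ }, { x₂, x₃ }, Ω }.
Step 1 adds 3:
  { x₁ }  = Ω∖{ x₂, x₃ }
  { x₃ }  = Ω∖{ x₁, x₂ }
  { x₁, x₃ }  = Ω∖{ x₂ }
  |family| = 8
Step 2: stable.

|σ(ℰ)| = 8.  σ(ℰ) = { {}, { x₁ }, { x₂ }, { x₃ }, { x₁, x₂ }, { x₁, x₃ }, { x₂, x₃ }, Ω }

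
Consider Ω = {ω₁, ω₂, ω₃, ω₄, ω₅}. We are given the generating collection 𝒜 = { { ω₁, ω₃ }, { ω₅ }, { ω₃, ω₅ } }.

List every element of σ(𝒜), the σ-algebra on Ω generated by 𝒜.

Start: 𝒜 ∪ {∅, Ω} = { ∅, { ω₅ }, { ω₁, ω₃ }, { ω₃, ω₅ }, Ω }.
Round 1 (4 new):
  { ω₁, ω₂, ω₄ }  = ᶜ of { ω₃, ω₅ }
  { ω₁, ω₃, ω₅ }  = { ω₁, ω₃ } ∪ { ω₃, ω₅ }
  { ω₂, ω₄, ω₅ }  = ᶜ of { ω₁, ω₃ }
  { ω₁, ω₂, ω₃, ω₄ }  = ᶜ of { ω₅ }
  — 9 sets.
Round 2. New:
  { ω₂, ω₄ }  = ᶜ of { ω₁, ω₃, ω₅ }
  { ω₁, ω₂, ω₄, ω₅ }  = { ω₁, ω₂, ω₄ } ∪ { ω₅ }
  { ω₂, ω₃, ω₄, ω₅ }  = { ω₃, ω₅ } ∪ { ω₂, ω₄, ω₅ }
  — 12 sets.
Round 3: 2 new —
  { ω₁ }  = ᶜ of { ω₂, ω₃, ω₄, ω₅ }
  { ω₃ }  = ᶜ of { ω₁, ω₂, ω₄, ω₅ }
  — 14 sets.
Round 4: 2 new —
  { ω₁, ω₅ }  = { ω₅ } ∪ { ω₁ }
  { ω₂, ω₃, ω₄ }  = { ω₃ } ∪ { ω₂, ω₄ }
  — 16 sets.
Round 5: closed — nothing new.

|σ(𝒜)| = 16.  σ(𝒜) = { ∅, { ω₁ }, { ω₃ }, { ω₅ }, { ω₁, ω₃ }, { ω₁, ω₅ }, { ω₂, ω₄ }, { ω₃, ω₅ }, { ω₁, ω₂, ω₄ }, { ω₁, ω₃, ω₅ }, { ω₂, ω₃, ω₄ }, { ω₂, ω₄, ω₅ }, { ω₁, ω₂, ω₃, ω₄ }, { ω₁, ω₂, ω₄, ω₅ }, { ω₂, ω₃, ω₄, ω₅ }, Ω }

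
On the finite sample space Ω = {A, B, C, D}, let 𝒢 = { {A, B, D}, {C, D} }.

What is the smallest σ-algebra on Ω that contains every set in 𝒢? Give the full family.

Seed the family with 𝒢 together with ∅ and Ω: { {}, {C, D}, {A, B, D}, Ω }.
Round 1: +2 →
  {C}  = complement {A, B, D}
  {A, B}  = complement {C, D}
  [6 total]
Round 2 adds 1:
  {A, B, C}  = {C} ∪ {A, B}
  [7 total]
Round 3. New:
  {D}  = complement {A, B, C}
  [8 total]
Round 4: already closed under ᶜ and ∪.

|σ(𝒢)| = 8.  σ(𝒢) = { {}, {C}, {D}, {A, B}, {C, D}, {A, B, C}, {A, B, D}, Ω }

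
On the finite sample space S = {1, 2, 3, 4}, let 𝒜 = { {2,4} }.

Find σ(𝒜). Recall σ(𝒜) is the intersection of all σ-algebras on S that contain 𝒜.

Answer: σ(𝒜) = { ∅, {1,3}, {2,4}, S }

Check:
Initial family (3 sets): { ∅, {2,4}, S }.
Round 1. New:
  {1,3}  = {2,4}ᶜ
  — 4 sets.
Round 2: stable.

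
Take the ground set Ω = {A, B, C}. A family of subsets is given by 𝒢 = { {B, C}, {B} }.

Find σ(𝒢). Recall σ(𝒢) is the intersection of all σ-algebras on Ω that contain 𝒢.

Take S₀ = 𝒢 ∪ {∅, Ω} = { ∅, {B}, {B, C}, Ω }.
Iteration 1: +2 →
  {A}  = {B, C}ᶜ
  {A, C}  = {B}ᶜ
  — 6 sets.
Iteration 2 (1 new):
  {A, B}  = {B} ∪ {A}
  — 7 sets.
Iteration 3: 1 new —
  {C}  = {A, B}ᶜ
  — 8 sets.
Iteration 4: no new sets; the family is a σ-algebra.

σ(𝒢) = { ∅, {A}, {B}, {C}, {A, B}, {A, C}, {B, C}, Ω }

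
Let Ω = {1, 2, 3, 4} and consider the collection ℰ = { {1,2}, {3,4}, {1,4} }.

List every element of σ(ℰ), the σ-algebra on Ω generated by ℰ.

σ(ℰ) = { ∅, {1}, {2}, {3}, {4}, {1,2}, {1,3}, {1,4}, {2,3}, {2,4}, {3,4}, {1,2,3}, {1,2,4}, {1,3,4}, {2,3,4}, Ω }

Derivation:
Take S₀ = ℰ ∪ {∅, Ω} = { ∅, {1,2}, {1,4}, {3,4}, Ω }.
Step 1 adds 3:
  {2,3}  = ᶜ of {1,4}
  {1,2,4}  = {1,4} ∪ {1,2}
  {1,3,4}  = {3,4} ∪ {1,4}
  (now 8)
Step 2 (4 new):
  {2}  = ᶜ of {1,3,4}
  {3}  = ᶜ of {1,2,4}
  {1,2,3}  = {2,3} ∪ {1,2}
  {2,3,4}  = {3,4} ∪ {2,3}
  (now 12)
Step 3 (2 new):
  {1}  = ᶜ of {2,3,4}
  {4}  = ᶜ of {1,2,3}
  (now 14)
Step 4: 2 new —
  {1,3}  = {3} ∪ {1}
  {2,4}  = {4} ∪ {2}
  (now 16)
Step 5: no new sets; the family is a σ-algebra.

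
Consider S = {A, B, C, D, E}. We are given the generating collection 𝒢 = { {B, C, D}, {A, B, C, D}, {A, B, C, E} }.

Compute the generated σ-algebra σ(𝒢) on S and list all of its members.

Initial family (5 sets): { {}, {B, C, D}, {A, B, C, D}, {A, B, C, E}, S }.
Round 1 (3 new):
  {D}  = S∖{A, B, C, E}
  {E}  = S∖{A, B, C, D}
  {A, E}  = S∖{B, C, D}
  |family| = 8
Round 2. New:
  {D, E}  = {D} ∪ {E}
  {A, D, E}  = {D} ∪ {A, E}
  {B, C, D, E}  = {B, C, D} ∪ {E}
  |family| = 11
Round 3 adds 3:
  {A}  = S∖{B, C, D, E}
  {B, C}  = S∖{A, D, E}
  {A, B, C}  = S∖{D, E}
  |family| = 14
Round 4: 2 new —
  {A, D}  = {D} ∪ {A}
  {B, C, E}  = {B, C} ∪ {E}
  |family| = 16
Round 5 adds nothing — fixpoint reached.

Hence σ(𝒢) has 16 members: { {}, {A}, {D}, {E}, {A, D}, {A, E}, {B, C}, {D, E}, {A, B, C}, {A, D, E}, {B, C, D}, {B, C, E}, {A, B, C, D}, {A, B, C, E}, {B, C, D, E}, S }.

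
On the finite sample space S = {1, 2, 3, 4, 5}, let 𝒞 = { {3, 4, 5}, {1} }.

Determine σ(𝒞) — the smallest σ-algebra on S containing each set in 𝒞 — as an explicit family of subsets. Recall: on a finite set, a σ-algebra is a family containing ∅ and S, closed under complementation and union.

Seed the family with 𝒞 together with ∅ and S: { ∅, {1}, {3, 4, 5}, S }.
Iteration 1 (3 new):
  {1, 2}  = complement {3, 4, 5}
  {1, 3, 4, 5}  = {1} ∪ {3, 4, 5}
  {2, 3, 4, 5}  = complement {1}
  — 7 sets.
Iteration 2: 1 new —
  {2}  = complement {1, 3, 4, 5}
  — 8 sets.
Iteration 3: stable.

σ(𝒞) = { ∅, {1}, {2}, {1, 2}, {3, 4, 5}, {1, 3, 4, 5}, {2, 3, 4, 5}, S }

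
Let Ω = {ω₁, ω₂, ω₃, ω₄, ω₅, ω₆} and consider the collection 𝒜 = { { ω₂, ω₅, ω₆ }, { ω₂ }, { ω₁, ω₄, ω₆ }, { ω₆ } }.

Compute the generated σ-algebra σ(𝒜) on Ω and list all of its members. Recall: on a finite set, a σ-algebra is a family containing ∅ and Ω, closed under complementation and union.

σ(𝒜) (32 sets): { ∅, { ω₂ }, { ω₃ }, { ω₅ }, { ω₆ }, { ω₁, ω₄ }, { ω₂, ω₃ }, { ω₂, ω₅ }, { ω₂, ω₆ }, { ω₃, ω₅ }, { ω₃, ω₆ }, { ω₅, ω₆ }, { ω₁, ω₂, ω₄ }, { ω₁, ω₃, ω₄ }, { ω₁, ω₄, ω₅ }, { ω₁, ω₄, ω₆ }, { ω₂, ω₃, ω₅ }, { ω₂, ω₃, ω₆ }, { ω₂, ω₅, ω₆ }, { ω₃, ω₅, ω₆ }, { ω₁, ω₂, ω₃, ω₄ }, { ω₁, ω₂, ω₄, ω₅ }, { ω₁, ω₂, ω₄, ω₆ }, { ω₁, ω₃, ω₄, ω₅ }, { ω₁, ω₃, ω₄, ω₆ }, { ω₁, ω₄, ω₅, ω₆ }, { ω₂, ω₃, ω₅, ω₆ }, { ω₁, ω₂, ω₃, ω₄, ω₅ }, { ω₁, ω₂, ω₃, ω₄, ω₆ }, { ω₁, ω₂, ω₄, ω₅, ω₆ }, { ω₁, ω₃, ω₄, ω₅, ω₆ }, Ω }

Check:
Start: 𝒜 ∪ {∅, Ω} = { ∅, { ω₂ }, { ω₆ }, { ω₁, ω₄, ω₆ }, { ω₂, ω₅, ω₆ }, Ω }.
Round 1: +7 →
  { ω₂, ω₆ }  = { ω₂ } ∪ { ω₆ }
  { ω₁, ω₃, ω₄ }  = ᶜ of { ω₂, ω₅, ω₆ }
  { ω₂, ω₃, ω₅ }  = ᶜ of { ω₁, ω₄, ω₆ }
  { ω₁, ω₂, ω₄, ω₆ }  = { ω₂ } ∪ { ω₁, ω₄, ω₆ }
  { ω₁, ω₂, ω₃, ω₄, ω₅ }  = ᶜ of { ω₆ }
  { ω₁, ω₂, ω₄, ω₅, ω₆ }  = { ω₂, ω₅, ω₆ } ∪ { ω₁, ω₄, ω₆ }
  { ω₁, ω₃, ω₄, ω₅, ω₆ }  = ᶜ of { ω₂ }
  — 13 sets.
Round 2: +7 →
  { ω₃ }  = ᶜ of { ω₁, ω₂, ω₄, ω₅, ω₆ }
  { ω₃, ω₅ }  = ᶜ of { ω₁, ω₂, ω₄, ω₆ }
  { ω₁, ω₂, ω₃, ω₄ }  = { ω₂ } ∪ { ω₁, ω₃, ω₄ }
  { ω₁, ω₃, ω₄, ω₅ }  = ᶜ of { ω₂, ω₆ }
  { ω₁, ω₃, ω₄, ω₆ }  = { ω₁, ω₄, ω₆ } ∪ { ω₁, ω₃, ω₄ }
  { ω₂, ω₃, ω₅, ω₆ }  = { ω₂, ω₆ } ∪ { ω₂, ω₃, ω₅ }
  { ω₁, ω₂, ω₃, ω₄, ω₆ }  = { ω₁, ω₂, ω₄, ω₆ } ∪ { ω₁, ω₃, ω₄ }
  — 20 sets.
Round 3: +8 →
  { ω₅ }  = ᶜ of { ω₁, ω₂, ω₃, ω₄, ω₆ }
  { ω₁, ω₄ }  = ᶜ of { ω₂, ω₃, ω₅, ω₆ }
  { ω₂, ω₃ }  = { ω₂ } ∪ { ω₃ }
  { ω₂, ω₅ }  = ᶜ of { ω₁, ω₃, ω₄, ω₆ }
  { ω₃, ω₆ }  = { ω₆ } ∪ { ω₃ }
  { ω₅, ω₆ }  = ᶜ of { ω₁, ω₂, ω₃, ω₄ }
  { ω₂, ω₃, ω₆ }  = { ω₂, ω₆ } ∪ { ω₃ }
  { ω₃, ω₅, ω₆ }  = { ω₃, ω₅ } ∪ { ω₆ }
  — 28 sets.
Round 4 adds 4:
  { ω₁, ω₂, ω₄ }  = ᶜ of { ω₃, ω₅, ω₆ }
  { ω₁, ω₄, ω₅ }  = ᶜ of { ω₂, ω₃, ω₆ }
  { ω₁, ω₂, ω₄, ω₅ }  = ᶜ of { ω₃, ω₆ }
  { ω₁, ω₄, ω₅, ω₆ }  = ᶜ of { ω₂, ω₃ }
  — 32 sets.
Round 5: closed — nothing new.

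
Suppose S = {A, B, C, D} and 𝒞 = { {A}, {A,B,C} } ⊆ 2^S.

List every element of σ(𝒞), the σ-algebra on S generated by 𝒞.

Start: 𝒞 ∪ {∅, S} = { {}, {A}, {A,B,C}, S }.
Round 1. New:
  {D}  = ᶜ of {A,B,C}
  {B,C,D}  = ᶜ of {A}
  (now 6)
Round 2. New:
  {A,D}  = {D} ∪ {A}
  (now 7)
Round 3: +1 →
  {B,C}  = ᶜ of {A,D}
  (now 8)
Round 4: stable.

σ(𝒞) = { {}, {A}, {D}, {A,D}, {B,C}, {A,B,C}, {B,C,D}, S }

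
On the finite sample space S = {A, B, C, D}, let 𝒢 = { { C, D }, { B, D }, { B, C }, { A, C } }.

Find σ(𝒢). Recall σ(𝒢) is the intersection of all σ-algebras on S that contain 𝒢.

σ(𝒢) = { {  }, { A }, { B }, { C }, { D }, { A, B }, { A, C }, { A, D }, { B, C }, { B, D }, { C, D }, { A, B, C }, { A, B, D }, { A, C, D }, { B, C, D }, S }

Trace:
Take S₀ = 𝒢 ∪ {∅, S} = { {  }, { A, C }, { B, C }, { B, D }, { C, D }, S }.
Round 1: 5 new —
  { A, B }  = S∖{ C, D }
  { A, D }  = S∖{ B, C }
  { A, B, C }  = { B, C } ∪ { A, C }
  { A, C, D }  = { C, D } ∪ { A, C }
  { B, C, D }  = { C, D } ∪ { B, C }
  |family| = 11
Round 2. New:
  { A }  = S∖{ B, C, D }
  { B }  = S∖{ A, C, D }
  { D }  = S∖{ A, B, C }
  { A, B, D }  = { A, B } ∪ { A, D }
  |family| = 15
Round 3. New:
  { C }  = S∖{ A, B, D }
  |family| = 16
Round 4: already closed under ᶜ and ∪.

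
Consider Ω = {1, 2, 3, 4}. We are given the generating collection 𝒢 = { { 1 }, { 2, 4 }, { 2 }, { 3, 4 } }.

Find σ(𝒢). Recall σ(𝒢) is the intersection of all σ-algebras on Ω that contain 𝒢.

σ(𝒢) (16 sets): { {}, { 1 }, { 2 }, { 3 }, { 4 }, { 1, 2 }, { 1, 3 }, { 1, 4 }, { 2, 3 }, { 2, 4 }, { 3, 4 }, { 1, 2, 3 }, { 1, 2, 4 }, { 1, 3, 4 }, { 2, 3, 4 }, Ω }

Check:
Take S₀ = 𝒢 ∪ {∅, Ω} = { {}, { 1 }, { 2 }, { 2, 4 }, { 3, 4 }, Ω }.
Step 1 adds 5:
  { 1, 2 }  = complement { 3, 4 }
  { 1, 3 }  = complement { 2, 4 }
  { 1, 2, 4 }  = { 2, 4 } ∪ { 1 }
  { 1, 3, 4 }  = complement { 2 }
  { 2, 3, 4 }  = complement { 1 }
  (now 11)
Step 2. New:
  { 3 }  = complement { 1, 2, 4 }
  { 1, 2, 3 }  = { 1, 2 } ∪ { 1, 3 }
  (now 13)
Step 3 (2 new):
  { 4 }  = complement { 1, 2, 3 }
  { 2, 3 }  = { 3 } ∪ { 2 }
  (now 15)
Step 4 adds 1:
  { 1, 4 }  = complement { 2, 3 }
  (now 16)
Step 5: already closed under ᶜ and ∪.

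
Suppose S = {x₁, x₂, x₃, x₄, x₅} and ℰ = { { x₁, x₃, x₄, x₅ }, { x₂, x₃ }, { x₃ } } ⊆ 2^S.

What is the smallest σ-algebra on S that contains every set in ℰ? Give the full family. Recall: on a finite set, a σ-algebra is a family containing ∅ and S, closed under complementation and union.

Start: ℰ ∪ {∅, S} = { {}, { x₃ }, { x₂, x₃ }, { x₁, x₃, x₄, x₅ }, S }.
Pass 1: +3 →
  { x₂ }  = S∖{ x₁, x₃, x₄, x₅ }
  { x₁, x₄, x₅ }  = S∖{ x₂, x₃ }
  { x₁, x₂, x₄, x₅ }  = S∖{ x₃ }
After Pass 2 the family is unchanged; done.

|σ(ℰ)| = 8.  σ(ℰ) = { {}, { x₂ }, { x₃ }, { x₂, x₃ }, { x₁, x₄, x₅ }, { x₁, x₂, x₄, x₅ }, { x₁, x₃, x₄, x₅ }, S }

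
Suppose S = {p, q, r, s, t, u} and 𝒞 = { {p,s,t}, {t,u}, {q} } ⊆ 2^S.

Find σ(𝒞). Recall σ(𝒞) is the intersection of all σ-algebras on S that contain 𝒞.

Take S₀ = 𝒞 ∪ {∅, S} = { {}, {q}, {t,u}, {p,s,t}, S }.
Pass 1: +6 →
  {q,r,u}  = {p,s,t}ᶜ
  {q,t,u}  = {t,u} ∪ {q}
  {p,q,r,s}  = {t,u}ᶜ
  {p,q,s,t}  = {p,s,t} ∪ {q}
  {p,s,t,u}  = {p,s,t} ∪ {t,u}
  {p,r,s,t,u}  = {q}ᶜ
  — 11 sets.
Pass 2 (7 new):
  {q,r}  = {p,s,t,u}ᶜ
  {r,u}  = {p,q,s,t}ᶜ
  {p,r,s}  = {q,t,u}ᶜ
  {q,r,t,u}  = {t,u} ∪ {q,r,u}
  {p,q,r,s,t}  = {p,s,t} ∪ {p,q,r,s}
  {p,q,r,s,u}  = {q,r,u} ∪ {p,q,r,s}
  {p,q,s,t,u}  = {p,s,t} ∪ {q,t,u}
  — 18 sets.
Pass 3 adds 7:
  {r}  = {p,q,s,t,u}ᶜ
  {t}  = {p,q,r,s,u}ᶜ
  {u}  = {p,q,r,s,t}ᶜ
  {p,s}  = {q,r,t,u}ᶜ
  {r,t,u}  = {t,u} ∪ {r,u}
  {p,r,s,t}  = {p,s,t} ∪ {p,r,s}
  {p,r,s,u}  = {p,r,s} ∪ {r,u}
  — 25 sets.
Pass 4: 6 new —
  {q,t}  = {p,r,s,u}ᶜ
  {q,u}  = {p,r,s,t}ᶜ
  {r,t}  = {t} ∪ {r}
  {p,q,s}  = {r,t,u}ᶜ
  {p,s,u}  = {u} ∪ {p,s}
  {q,r,t}  = {t} ∪ {q,r}
  — 31 sets.
Pass 5: +1 →
  {p,q,s,u}  = {r,t}ᶜ
  — 32 sets.
After Pass 6 the family is unchanged; done.

|σ(𝒞)| = 32.  σ(𝒞) = { {}, {q}, {r}, {t}, {u}, {p,s}, {q,r}, {q,t}, {q,u}, {r,t}, {r,u}, {t,u}, {p,q,s}, {p,r,s}, {p,s,t}, {p,s,u}, {q,r,t}, {q,r,u}, {q,t,u}, {r,t,u}, {p,q,r,s}, {p,q,s,t}, {p,q,s,u}, {p,r,s,t}, {p,r,s,u}, {p,s,t,u}, {q,r,t,u}, {p,q,r,s,t}, {p,q,r,s,u}, {p,q,s,t,u}, {p,r,s,t,u}, S }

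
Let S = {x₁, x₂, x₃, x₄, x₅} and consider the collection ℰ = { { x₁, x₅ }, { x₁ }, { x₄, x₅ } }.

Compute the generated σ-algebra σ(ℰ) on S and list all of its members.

σ(ℰ) = { {  }, { x₁ }, { x₄ }, { x₅ }, { x₁, x₄ }, { x₁, x₅ }, { x₂, x₃ }, { x₄, x₅ }, { x₁, x₂, x₃ }, { x₁, x₄, x₅ }, { x₂, x₃, x₄ }, { x₂, x₃, x₅ }, { x₁, x₂, x₃, x₄ }, { x₁, x₂, x₃, x₅ }, { x₂, x₃, x₄, x₅ }, S }

Working:
Start: ℰ ∪ {∅, S} = { {  }, { x₁ }, { x₁, x₅ }, { x₄, x₅ }, S }.
Iteration 1: 4 new —
  { x₁, x₂, x₃ }  = { x₄, x₅ }ᶜ
  { x₁, x₄, x₅ }  = { x₄, x₅ } ∪ { x₁, x₅ }
  { x₂, x₃, x₄ }  = { x₁, x₅ }ᶜ
  { x₂, x₃, x₄, x₅ }  = { x₁ }ᶜ
  [9 total]
Iteration 2 adds 3:
  { x₂, x₃ }  = { x₁, x₄, x₅ }ᶜ
  { x₁, x₂, x₃, x₄ }  = { x₁, x₂, x₃ } ∪ { x₂, x₃, x₄ }
  { x₁, x₂, x₃, x₅ }  = { x₁, x₂, x₃ } ∪ { x₁, x₅ }
  [12 total]
Iteration 3: +2 →
  { x₄ }  = { x₁, x₂, x₃, x₅ }ᶜ
  { x₅ }  = { x₁, x₂, x₃, x₄ }ᶜ
  [14 total]
Iteration 4: +2 →
  { x₁, x₄ }  = { x₄ } ∪ { x₁ }
  { x₂, x₃, x₅ }  = { x₂, x₃ } ∪ { x₅ }
  [16 total]
Iteration 5: stable.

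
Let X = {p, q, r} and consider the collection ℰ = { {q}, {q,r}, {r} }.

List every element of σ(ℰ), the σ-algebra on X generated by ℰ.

Answer: σ(ℰ) = { ∅, {p}, {q}, {r}, {p,q}, {p,r}, {q,r}, X }

Trace:
Take S₀ = ℰ ∪ {∅, X} = { ∅, {q}, {r}, {q,r}, X }.
Iteration 1: 3 new —
  {p}  = X∖{q,r}
  {p,q}  = X∖{r}
  {p,r}  = X∖{q}
  |family| = 8
Iteration 2: already closed under ᶜ and ∪.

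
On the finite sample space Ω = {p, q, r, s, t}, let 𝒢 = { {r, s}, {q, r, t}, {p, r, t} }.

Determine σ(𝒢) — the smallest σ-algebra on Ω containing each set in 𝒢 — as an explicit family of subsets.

|σ(𝒢)| = 32.  σ(𝒢) = { {}, {p}, {q}, {r}, {s}, {t}, {p, q}, {p, r}, {p, s}, {p, t}, {q, r}, {q, s}, {q, t}, {r, s}, {r, t}, {s, t}, {p, q, r}, {p, q, s}, {p, q, t}, {p, r, s}, {p, r, t}, {p, s, t}, {q, r, s}, {q, r, t}, {q, s, t}, {r, s, t}, {p, q, r, s}, {p, q, r, t}, {p, q, s, t}, {p, r, s, t}, {q, r, s, t}, Ω }

Derivation:
Seed the family with 𝒢 together with ∅ and Ω: { {}, {r, s}, {p, r, t}, {q, r, t}, Ω }.
Step 1 adds 6:
  {p, s}  = ᶜ of {q, r, t}
  {q, s}  = ᶜ of {p, r, t}
  {p, q, t}  = ᶜ of {r, s}
  {p, q, r, t}  = {q, r, t} ∪ {p, r, t}
  {p, r, s, t}  = {r, s} ∪ {p, r, t}
  {q, r, s, t}  = {r, s} ∪ {q, r, t}
Step 2. New:
  {p}  = ᶜ of {q, r, s, t}
  {q}  = ᶜ of {p, r, s, t}
  {s}  = ᶜ of {p, q, r, t}
  {p, q, s}  = {p, s} ∪ {q, s}
  {p, r, s}  = {r, s} ∪ {p, s}
  {q, r, s}  = {r, s} ∪ {q, s}
  {p, q, s, t}  = {p, q, t} ∪ {p, s}
Step 3: +6 →
  {r}  = ᶜ of {p, q, s, t}
  {p, q}  = {q} ∪ {p}
  {p, t}  = ᶜ of {q, r, s}
  {q, t}  = ᶜ of {p, r, s}
  {r, t}  = ᶜ of {p, q, s}
  {p, q, r, s}  = {p, q, s} ∪ {r, s}
Step 4. New:
  {t}  = ᶜ of {p, q, r, s}
  {p, r}  = {r} ∪ {p}
  {q, r}  = {q} ∪ {r}
  {p, q, r}  = {p, q} ∪ {r}
  {p, s, t}  = {p, s} ∪ {p, t}
  {q, s, t}  = {q, t} ∪ {s}
  {r, s, t}  = ᶜ of {p, q}
Step 5: +1 →
  {s, t}  = ᶜ of {p, q, r}
Step 6: no new sets; the family is a σ-algebra.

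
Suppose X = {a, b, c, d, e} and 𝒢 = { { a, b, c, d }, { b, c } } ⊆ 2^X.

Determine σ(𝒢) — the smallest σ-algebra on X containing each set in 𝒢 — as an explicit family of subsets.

Take S₀ = 𝒢 ∪ {∅, X} = { {}, { b, c }, { a, b, c, d }, X }.
Pass 1: +2 →
  { e }  = complement { a, b, c, d }
  { a, d, e }  = complement { b, c }
  — 6 sets.
Pass 2: 1 new —
  { b, c, e }  = { b, c } ∪ { e }
  — 7 sets.
Pass 3 (1 new):
  { a, d }  = complement { b, c, e }
  — 8 sets.
Pass 4: already closed under ᶜ and ∪.

Hence σ(𝒢) has 8 members: { {}, { e }, { a, d }, { b, c }, { a, d, e }, { b, c, e }, { a, b, c, d }, X }.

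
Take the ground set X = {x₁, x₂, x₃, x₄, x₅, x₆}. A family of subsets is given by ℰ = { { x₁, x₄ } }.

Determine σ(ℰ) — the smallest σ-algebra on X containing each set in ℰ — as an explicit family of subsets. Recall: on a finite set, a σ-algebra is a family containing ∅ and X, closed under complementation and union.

σ(ℰ) (4 sets): { {}, { x₁, x₄ }, { x₂, x₃, x₅, x₆ }, X }

Derivation:
Initial family (3 sets): { {}, { x₁, x₄ }, X }.
Iteration 1 (1 new):
  { x₂, x₃, x₅, x₆ }  = ᶜ of { x₁, x₄ }
  |family| = 4
After Iteration 2 the family is unchanged; done.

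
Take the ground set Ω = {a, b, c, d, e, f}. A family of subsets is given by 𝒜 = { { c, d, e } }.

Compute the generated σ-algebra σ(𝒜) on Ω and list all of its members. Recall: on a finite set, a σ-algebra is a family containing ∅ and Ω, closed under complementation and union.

Seed the family with 𝒜 together with ∅ and Ω: { ∅, { c, d, e }, Ω }.
Step 1 (1 new):
  { a, b, f }  = Ω∖{ c, d, e }
Step 2: no new sets; the family is a σ-algebra.

σ(𝒜) = { ∅, { a, b, f }, { c, d, e }, Ω }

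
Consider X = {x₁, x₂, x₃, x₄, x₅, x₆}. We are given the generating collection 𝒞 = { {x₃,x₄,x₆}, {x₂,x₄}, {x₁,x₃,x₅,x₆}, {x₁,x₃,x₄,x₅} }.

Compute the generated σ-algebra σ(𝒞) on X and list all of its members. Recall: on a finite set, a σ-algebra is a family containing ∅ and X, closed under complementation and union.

Take S₀ = 𝒞 ∪ {∅, X} = { {}, {x₂,x₄}, {x₃,x₄,x₆}, {x₁,x₃,x₄,x₅}, {x₁,x₃,x₅,x₆}, X }.
Round 1: 5 new —
  {x₂,x₆}  = ᶜ of {x₁,x₃,x₄,x₅}
  {x₁,x₂,x₅}  = ᶜ of {x₃,x₄,x₆}
  {x₂,x₃,x₄,x₆}  = {x₃,x₄,x₆} ∪ {x₂,x₄}
  {x₁,x₂,x₃,x₄,x₅}  = {x₁,x₃,x₄,x₅} ∪ {x₂,x₄}
  {x₁,x₃,x₄,x₅,x₆}  = {x₁,x₃,x₅,x₆} ∪ {x₁,x₃,x₄,x₅}
  (now 11)
Round 2: 7 new —
  {x₂}  = ᶜ of {x₁,x₃,x₄,x₅,x₆}
  {x₆}  = ᶜ of {x₁,x₂,x₃,x₄,x₅}
  {x₁,x₅}  = ᶜ of {x₂,x₃,x₄,x₆}
  {x₂,x₄,x₆}  = {x₂,x₆} ∪ {x₂,x₄}
  {x₁,x₂,x₄,x₅}  = {x₁,x₂,x₅} ∪ {x₂,x₄}
  {x₁,x₂,x₅,x₆}  = {x₂,x₆} ∪ {x₁,x₂,x₅}
  {x₁,x₂,x₃,x₅,x₆}  = {x₁,x₃,x₅,x₆} ∪ {x₂,x₆}
  (now 18)
Round 3 adds 6:
  {x₄}  = ᶜ of {x₁,x₂,x₃,x₅,x₆}
  {x₃,x₄}  = ᶜ of {x₁,x₂,x₅,x₆}
  {x₃,x₆}  = ᶜ of {x₁,x₂,x₄,x₅}
  {x₁,x₃,x₅}  = ᶜ of {x₂,x₄,x₆}
  {x₁,x₅,x₆}  = {x₁,x₅} ∪ {x₆}
  {x₁,x₂,x₄,x₅,x₆}  = {x₂,x₄,x₆} ∪ {x₁,x₂,x₅}
  (now 24)
Round 4: +7 →
  {x₃}  = ᶜ of {x₁,x₂,x₄,x₅,x₆}
  {x₄,x₆}  = {x₆} ∪ {x₄}
  {x₁,x₄,x₅}  = {x₁,x₅} ∪ {x₄}
  {x₂,x₃,x₄}  = ᶜ of {x₁,x₅,x₆}
  {x₂,x₃,x₆}  = {x₂} ∪ {x₃,x₆}
  {x₁,x₂,x₃,x₅}  = {x₁,x₃,x₅} ∪ {x₂}
  {x₁,x₄,x₅,x₆}  = {x₁,x₅,x₆} ∪ {x₄}
  (now 31)
Round 5. New:
  {x₂,x₃}  = ᶜ of {x₁,x₄,x₅,x₆}
  (now 32)
Round 6 adds nothing — fixpoint reached.

σ(𝒞) = { {}, {x₂}, {x₃}, {x₄}, {x₆}, {x₁,x₅}, {x₂,x₃}, {x₂,x₄}, {x₂,x₆}, {x₃,x₄}, {x₃,x₆}, {x₄,x₆}, {x₁,x₂,x₅}, {x₁,x₃,x₅}, {x₁,x₄,x₅}, {x₁,x₅,x₆}, {x₂,x₃,x₄}, {x₂,x₃,x₆}, {x₂,x₄,x₆}, {x₃,x₄,x₆}, {x₁,x₂,x₃,x₅}, {x₁,x₂,x₄,x₅}, {x₁,x₂,x₅,x₆}, {x₁,x₃,x₄,x₅}, {x₁,x₃,x₅,x₆}, {x₁,x₄,x₅,x₆}, {x₂,x₃,x₄,x₆}, {x₁,x₂,x₃,x₄,x₅}, {x₁,x₂,x₃,x₅,x₆}, {x₁,x₂,x₄,x₅,x₆}, {x₁,x₃,x₄,x₅,x₆}, X }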